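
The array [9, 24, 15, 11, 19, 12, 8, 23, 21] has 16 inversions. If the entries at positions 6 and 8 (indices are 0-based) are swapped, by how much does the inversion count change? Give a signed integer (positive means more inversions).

Positions 6 and 8 hold 8 and 21; after swapping, the array is [9, 24, 15, 11, 19, 12, 21, 23, 8].
Element-by-element contributions:
9: 1
24: 7
15: 3
11: 1
19: 2
12: 1
21: 1
23: 1
8: 0
Sum: 1 + 7 + 3 + 1 + 2 + 1 + 1 + 1 + 0 = 17
Change: 17 − 16 = +1

+1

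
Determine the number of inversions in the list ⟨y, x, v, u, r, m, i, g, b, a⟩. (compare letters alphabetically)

For each element, count later entries that are smaller:
y → x, v, u, r, m, i, g, b, a → 9
x → v, u, r, m, i, g, b, a → 8
v → u, r, m, i, g, b, a → 7
u → r, m, i, g, b, a → 6
r → m, i, g, b, a → 5
m → i, g, b, a → 4
i → g, b, a → 3
g → b, a → 2
b → a → 1
a → none → 0
Sum: 9 + 8 + 7 + 6 + 5 + 4 + 3 + 2 + 1 + 0 = 45

There are 45 inversions.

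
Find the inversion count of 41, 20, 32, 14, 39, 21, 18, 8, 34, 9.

Count, for each position, how many later elements it exceeds:
41 → 20, 32, 14, 39, 21, 18, 8, 34, 9 → 9
20 → 14, 18, 8, 9 → 4
32 → 14, 21, 18, 8, 9 → 5
14 → 8, 9 → 2
39 → 21, 18, 8, 34, 9 → 5
21 → 18, 8, 9 → 3
18 → 8, 9 → 2
8 → none → 0
34 → 9 → 1
9 → none → 0
Sum: 9 + 4 + 5 + 2 + 5 + 3 + 2 + 0 + 1 + 0 = 31

31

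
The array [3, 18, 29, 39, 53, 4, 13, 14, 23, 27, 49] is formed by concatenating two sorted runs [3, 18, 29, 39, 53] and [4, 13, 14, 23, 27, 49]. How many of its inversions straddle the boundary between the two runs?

19 split inversions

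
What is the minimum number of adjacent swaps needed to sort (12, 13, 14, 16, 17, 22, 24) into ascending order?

Adjacent swaps: 0

Minimum adjacent swaps = number of inversions (each swap of adjacent out-of-order elements removes one inversion and no swap can remove more).
Count inversions — for each element, later elements that are smaller:
12: none → 0
13: none → 0
14: none → 0
16: none → 0
17: none → 0
22: none → 0
24: none → 0
Total inversions: 0 + 0 + 0 + 0 + 0 + 0 + 0 = 0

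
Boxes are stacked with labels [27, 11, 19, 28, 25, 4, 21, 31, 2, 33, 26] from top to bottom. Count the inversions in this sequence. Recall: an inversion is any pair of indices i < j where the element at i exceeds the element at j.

24

Count, for each position, how many later elements it exceeds:
27 → 11, 19, 25, 4, 21, 2, 26 → 7
11 → 4, 2 → 2
19 → 4, 2 → 2
28 → 25, 4, 21, 2, 26 → 5
25 → 4, 21, 2 → 3
4 → 2 → 1
21 → 2 → 1
31 → 2, 26 → 2
2 → none → 0
33 → 26 → 1
26 → none → 0
Sum: 7 + 2 + 2 + 5 + 3 + 1 + 1 + 2 + 0 + 1 + 0 = 24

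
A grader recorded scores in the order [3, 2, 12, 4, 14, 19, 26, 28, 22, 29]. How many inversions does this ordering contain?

There are 4 inversions.

Count, for each position, how many later elements it exceeds:
3: 1
2: 0
12: 1
4: 0
14: 0
19: 0
26: 1
28: 1
22: 0
29: 0
Sum: 1 + 0 + 1 + 0 + 0 + 0 + 1 + 1 + 0 + 0 = 4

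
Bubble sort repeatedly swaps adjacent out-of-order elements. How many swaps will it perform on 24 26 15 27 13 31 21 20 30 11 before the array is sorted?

25

Minimum adjacent swaps = number of inversions (each swap of adjacent out-of-order elements removes one inversion and no swap can remove more).
Count inversions — for each element, later elements that are smaller:
24: 15, 13, 21, 20, 11 → 5
26: 15, 13, 21, 20, 11 → 5
15: 13, 11 → 2
27: 13, 21, 20, 11 → 4
13: 11 → 1
31: 21, 20, 30, 11 → 4
21: 20, 11 → 2
20: 11 → 1
30: 11 → 1
11: none → 0
Total inversions: 5 + 5 + 2 + 4 + 1 + 4 + 2 + 1 + 1 + 0 = 25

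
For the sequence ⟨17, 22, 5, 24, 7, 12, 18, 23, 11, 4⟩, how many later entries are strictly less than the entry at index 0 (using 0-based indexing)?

5 such elements

The element at index 0 is 17.
Elements after it: 22, 5, 24, 7, 12, 18, 23, 11, 4
Those smaller than 17: 5, 7, 12, 11, 4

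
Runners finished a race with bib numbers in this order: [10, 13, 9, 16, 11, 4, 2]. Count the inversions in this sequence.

There are 15 inversions.

For each element, count later entries that are smaller:
10 → 9, 4, 2 → 3
13 → 9, 11, 4, 2 → 4
9 → 4, 2 → 2
16 → 11, 4, 2 → 3
11 → 4, 2 → 2
4 → 2 → 1
2 → none → 0
Sum: 3 + 4 + 2 + 3 + 2 + 1 + 0 = 15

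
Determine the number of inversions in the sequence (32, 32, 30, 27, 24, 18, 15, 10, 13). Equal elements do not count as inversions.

For each element, count later entries that are smaller:
32 → 30, 27, 24, 18, 15, 10, 13 → 7
32 → 30, 27, 24, 18, 15, 10, 13 → 7
30 → 27, 24, 18, 15, 10, 13 → 6
27 → 24, 18, 15, 10, 13 → 5
24 → 18, 15, 10, 13 → 4
18 → 15, 10, 13 → 3
15 → 10, 13 → 2
10 → none → 0
13 → none → 0
Sum: 7 + 7 + 6 + 5 + 4 + 3 + 2 + 0 + 0 = 34

34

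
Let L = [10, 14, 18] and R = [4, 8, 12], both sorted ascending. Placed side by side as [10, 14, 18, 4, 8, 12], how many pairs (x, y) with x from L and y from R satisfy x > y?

For each element r of the right run, count left-run elements greater than r:
r = 4: 10, 14, 18 → 3
r = 8: 10, 14, 18 → 3
r = 12: 14, 18 → 2
Cross-inversions: 3 + 3 + 2 = 8

8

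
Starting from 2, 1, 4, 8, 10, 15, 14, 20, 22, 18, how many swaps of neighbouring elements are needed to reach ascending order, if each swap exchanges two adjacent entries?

Minimum adjacent swaps = number of inversions (each swap of adjacent out-of-order elements removes one inversion and no swap can remove more).
Count inversions — for each element, later elements that are smaller:
2: 1 → 1
1: none → 0
4: none → 0
8: none → 0
10: none → 0
15: 14 → 1
14: none → 0
20: 18 → 1
22: 18 → 1
18: none → 0
Total inversions: 1 + 0 + 0 + 0 + 0 + 1 + 0 + 1 + 1 + 0 = 4

Swaps: 4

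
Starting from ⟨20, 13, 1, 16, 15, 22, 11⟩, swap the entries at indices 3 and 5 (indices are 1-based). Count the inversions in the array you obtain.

12

Positions 3 and 5 hold 1 and 15; after swapping, the array is [20, 13, 15, 16, 1, 22, 11].
Count, for each position, how many later elements it exceeds:
20: 5
13: 2
15: 2
16: 2
1: 0
22: 1
11: 0
Sum: 5 + 2 + 2 + 2 + 0 + 1 + 0 = 12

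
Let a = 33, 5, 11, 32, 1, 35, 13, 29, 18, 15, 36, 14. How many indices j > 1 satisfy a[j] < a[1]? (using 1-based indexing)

The element at index 1 is 33.
Elements after it: 5, 11, 32, 1, 35, 13, 29, 18, 15, 36, 14
Those smaller than 33: 5, 11, 32, 1, 13, 29, 18, 15, 14

9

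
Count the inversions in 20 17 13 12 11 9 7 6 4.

36

Element-by-element contributions:
20 → 17, 13, 12, 11, 9, 7, 6, 4 → 8
17 → 13, 12, 11, 9, 7, 6, 4 → 7
13 → 12, 11, 9, 7, 6, 4 → 6
12 → 11, 9, 7, 6, 4 → 5
11 → 9, 7, 6, 4 → 4
9 → 7, 6, 4 → 3
7 → 6, 4 → 2
6 → 4 → 1
4 → none → 0
Sum: 8 + 7 + 6 + 5 + 4 + 3 + 2 + 1 + 0 = 36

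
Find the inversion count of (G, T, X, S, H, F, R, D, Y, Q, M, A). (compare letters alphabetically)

42

For each element, count later entries that are smaller:
G → F, D, A → 3
T → S, H, F, R, D, Q, M, A → 8
X → S, H, F, R, D, Q, M, A → 8
S → H, F, R, D, Q, M, A → 7
H → F, D, A → 3
F → D, A → 2
R → D, Q, M, A → 4
D → A → 1
Y → Q, M, A → 3
Q → M, A → 2
M → A → 1
A → none → 0
Sum: 3 + 8 + 8 + 7 + 3 + 2 + 4 + 1 + 3 + 2 + 1 + 0 = 42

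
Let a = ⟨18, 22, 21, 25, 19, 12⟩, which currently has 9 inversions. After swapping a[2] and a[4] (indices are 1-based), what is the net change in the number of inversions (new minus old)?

+1

Positions 2 and 4 hold 22 and 25; after swapping, the array is [18, 25, 21, 22, 19, 12].
For each element, count later entries that are smaller:
18: 1
25: 4
21: 2
22: 2
19: 1
12: 0
Sum: 1 + 4 + 2 + 2 + 1 + 0 = 10
Change: 10 − 9 = +1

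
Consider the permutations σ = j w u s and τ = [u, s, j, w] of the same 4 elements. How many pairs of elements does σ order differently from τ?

Assign each item its position (1..4) in the first ordering, then rewrite the second ordering as that position sequence:
positions: j→1, w→2, u→3, s→4
second ordering as positions: [3, 4, 1, 2]
Discordant pairs = inversions in this position sequence.
3: 1, 2 → 2
4: 1, 2 → 2
1: 0
2: 0
Total: 2 + 2 + 0 + 0 = 4

4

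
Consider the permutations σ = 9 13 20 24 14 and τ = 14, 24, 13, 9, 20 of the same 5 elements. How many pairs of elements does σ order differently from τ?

Assign each item its position (1..5) in the first ordering, then rewrite the second ordering as that position sequence:
positions: 9→1, 13→2, 20→3, 24→4, 14→5
second ordering as positions: [5, 4, 2, 1, 3]
Discordant pairs = inversions in this position sequence.
5: 4, 2, 1, 3 → 4
4: 2, 1, 3 → 3
2: 1 → 1
1: 0
3: 0
Total: 4 + 3 + 1 + 0 + 0 = 8

Discordant pairs: 8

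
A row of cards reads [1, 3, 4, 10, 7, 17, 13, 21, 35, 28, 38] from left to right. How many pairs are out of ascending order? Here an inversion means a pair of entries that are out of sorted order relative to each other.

For each element, count later entries that are smaller:
1 → none → 0
3 → none → 0
4 → none → 0
10 → 7 → 1
7 → none → 0
17 → 13 → 1
13 → none → 0
21 → none → 0
35 → 28 → 1
28 → none → 0
38 → none → 0
Sum: 0 + 0 + 0 + 1 + 0 + 1 + 0 + 0 + 1 + 0 + 0 = 3

There are 3 out-of-order pairs.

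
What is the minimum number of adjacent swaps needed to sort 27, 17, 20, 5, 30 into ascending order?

5 swaps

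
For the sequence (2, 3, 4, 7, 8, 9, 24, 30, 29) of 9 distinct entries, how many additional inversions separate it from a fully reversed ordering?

Maximum inversions for 9 distinct elements is C(9, 2) = 9·8/2 = 36.
Current inversions — for each element, count later smaller elements:
2: 0
3: 0
4: 0
7: 0
8: 0
9: 0
24: 0
30: 1
29: 0
Current total: 0 + 0 + 0 + 0 + 0 + 0 + 0 + 1 + 0 = 1
Shortfall: 36 − 1 = 35

35 inversions short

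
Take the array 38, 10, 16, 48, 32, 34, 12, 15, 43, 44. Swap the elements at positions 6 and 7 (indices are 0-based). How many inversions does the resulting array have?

Positions 6 and 7 hold 12 and 15; after swapping, the array is [38, 10, 16, 48, 32, 34, 15, 12, 43, 44].
Sweep left to right; for each value list the smaller values that follow it:
38: 6
10: 0
16: 2
48: 6
32: 2
34: 2
15: 1
12: 0
43: 0
44: 0
Sum: 6 + 0 + 2 + 6 + 2 + 2 + 1 + 0 + 0 + 0 = 19

19 inversions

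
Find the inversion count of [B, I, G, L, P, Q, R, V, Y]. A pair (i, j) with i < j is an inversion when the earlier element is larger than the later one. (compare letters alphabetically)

1 inversion

Count, for each position, how many later elements it exceeds:
B: 0
I: 1
G: 0
L: 0
P: 0
Q: 0
R: 0
V: 0
Y: 0
Sum: 0 + 1 + 0 + 0 + 0 + 0 + 0 + 0 + 0 = 1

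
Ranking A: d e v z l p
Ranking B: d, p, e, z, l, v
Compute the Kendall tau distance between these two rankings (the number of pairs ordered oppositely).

6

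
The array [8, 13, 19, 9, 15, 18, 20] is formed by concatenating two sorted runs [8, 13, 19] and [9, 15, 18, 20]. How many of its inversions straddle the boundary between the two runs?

Take each right-half value and tally the left-half values above it:
r = 9: 13, 19 → 2
r = 15: 19 → 1
r = 18: 19 → 1
r = 20: none → 0
Cross-inversions: 2 + 1 + 1 + 0 = 4

4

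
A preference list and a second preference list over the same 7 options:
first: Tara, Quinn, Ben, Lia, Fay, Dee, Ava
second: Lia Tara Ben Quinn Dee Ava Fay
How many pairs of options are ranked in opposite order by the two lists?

6

Assign each item its position (1..7) in the first ordering, then rewrite the second ordering as that position sequence:
positions: Tara→1, Quinn→2, Ben→3, Lia→4, Fay→5, Dee→6, Ava→7
second ordering as positions: [4, 1, 3, 2, 6, 7, 5]
Discordant pairs = inversions in this position sequence.
4: 1, 3, 2 → 3
1: 0
3: 2 → 1
2: 0
6: 5 → 1
7: 5 → 1
5: 0
Total: 3 + 0 + 1 + 0 + 1 + 1 + 0 = 6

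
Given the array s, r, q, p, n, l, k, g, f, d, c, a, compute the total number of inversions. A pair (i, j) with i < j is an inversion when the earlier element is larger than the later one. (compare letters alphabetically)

Element-by-element contributions:
s: 11
r: 10
q: 9
p: 8
n: 7
l: 6
k: 5
g: 4
f: 3
d: 2
c: 1
a: 0
Sum: 11 + 10 + 9 + 8 + 7 + 6 + 5 + 4 + 3 + 2 + 1 + 0 = 66

66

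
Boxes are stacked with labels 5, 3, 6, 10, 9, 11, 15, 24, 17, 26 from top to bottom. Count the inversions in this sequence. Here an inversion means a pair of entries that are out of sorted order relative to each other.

Element-by-element contributions:
5: 1
3: 0
6: 0
10: 1
9: 0
11: 0
15: 0
24: 1
17: 0
26: 0
Sum: 1 + 0 + 0 + 1 + 0 + 0 + 0 + 1 + 0 + 0 = 3

3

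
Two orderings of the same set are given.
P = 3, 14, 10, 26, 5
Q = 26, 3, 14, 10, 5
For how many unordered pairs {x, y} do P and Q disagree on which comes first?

Disagreeing pairs: 3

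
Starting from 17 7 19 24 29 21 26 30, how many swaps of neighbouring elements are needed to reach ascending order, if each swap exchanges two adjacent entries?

4

Minimum adjacent swaps = number of inversions (each swap of adjacent out-of-order elements removes one inversion and no swap can remove more).
Count inversions — for each element, later elements that are smaller:
17: 7 → 1
7: none → 0
19: none → 0
24: 21 → 1
29: 21, 26 → 2
21: none → 0
26: none → 0
30: none → 0
Total inversions: 1 + 0 + 0 + 1 + 2 + 0 + 0 + 0 = 4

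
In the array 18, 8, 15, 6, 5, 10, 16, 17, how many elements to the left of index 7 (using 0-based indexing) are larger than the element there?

The element at index 7 is 17.
Elements before it: 18, 8, 15, 6, 5, 10, 16
Those larger than 17: 18

1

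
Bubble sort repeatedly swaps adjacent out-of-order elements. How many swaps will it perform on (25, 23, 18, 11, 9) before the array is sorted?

10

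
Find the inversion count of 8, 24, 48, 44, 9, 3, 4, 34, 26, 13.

There are 24 inversions.

Sweep left to right; for each value list the smaller values that follow it:
8: 2
24: 4
48: 7
44: 6
9: 2
3: 0
4: 0
34: 2
26: 1
13: 0
Sum: 2 + 4 + 7 + 6 + 2 + 0 + 0 + 2 + 1 + 0 = 24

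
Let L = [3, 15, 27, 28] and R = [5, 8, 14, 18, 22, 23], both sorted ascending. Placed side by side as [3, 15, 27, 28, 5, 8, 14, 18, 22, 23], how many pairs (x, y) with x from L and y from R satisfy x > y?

There are 15 split inversions.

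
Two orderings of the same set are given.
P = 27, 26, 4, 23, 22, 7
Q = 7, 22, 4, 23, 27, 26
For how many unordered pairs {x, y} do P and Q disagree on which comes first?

Disagreeing pairs: 13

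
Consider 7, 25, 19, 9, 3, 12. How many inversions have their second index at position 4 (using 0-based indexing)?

The element at index 4 is 3.
Elements before it: 7, 25, 19, 9
Those larger than 3: 7, 25, 19, 9

4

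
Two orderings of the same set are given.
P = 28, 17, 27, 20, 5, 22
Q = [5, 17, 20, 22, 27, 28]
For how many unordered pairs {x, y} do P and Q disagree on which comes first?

There are 10 disagreeing pairs.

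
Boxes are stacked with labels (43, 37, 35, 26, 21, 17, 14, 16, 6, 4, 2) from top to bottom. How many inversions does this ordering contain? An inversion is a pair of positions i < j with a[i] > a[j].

54 inversions

Sweep left to right; for each value list the smaller values that follow it:
43: 10
37: 9
35: 8
26: 7
21: 6
17: 5
14: 3
16: 3
6: 2
4: 1
2: 0
Sum: 10 + 9 + 8 + 7 + 6 + 5 + 3 + 3 + 2 + 1 + 0 = 54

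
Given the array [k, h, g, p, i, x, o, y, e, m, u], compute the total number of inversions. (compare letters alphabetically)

21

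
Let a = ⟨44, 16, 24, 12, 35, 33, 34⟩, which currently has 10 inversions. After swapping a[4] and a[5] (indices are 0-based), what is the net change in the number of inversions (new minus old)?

-1

Positions 4 and 5 hold 35 and 33; after swapping, the array is [44, 16, 24, 12, 33, 35, 34].
Sweep left to right; for each value list the smaller values that follow it:
44: 6
16: 1
24: 1
12: 0
33: 0
35: 1
34: 0
Sum: 6 + 1 + 1 + 0 + 0 + 1 + 0 = 9
Change: 9 − 10 = -1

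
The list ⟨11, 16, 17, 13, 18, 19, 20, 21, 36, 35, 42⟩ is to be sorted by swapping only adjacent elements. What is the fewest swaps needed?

The minimum number of adjacent swaps to sort an array equals its inversion count, since every such swap removes exactly one inversion.
Count inversions — for each element, later elements that are smaller:
11: none → 0
16: 13 → 1
17: 13 → 1
13: none → 0
18: none → 0
19: none → 0
20: none → 0
21: none → 0
36: 35 → 1
35: none → 0
42: none → 0
Total inversions: 0 + 1 + 1 + 0 + 0 + 0 + 0 + 0 + 1 + 0 + 0 = 3

3 swaps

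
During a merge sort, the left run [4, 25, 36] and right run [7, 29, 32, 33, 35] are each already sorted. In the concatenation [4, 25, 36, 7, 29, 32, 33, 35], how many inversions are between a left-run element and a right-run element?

6

Take each right-half value and tally the left-half values above it:
r = 7: 25, 36 → 2
r = 29: 36 → 1
r = 32: 36 → 1
r = 33: 36 → 1
r = 35: 36 → 1
Cross-inversions: 2 + 1 + 1 + 1 + 1 = 6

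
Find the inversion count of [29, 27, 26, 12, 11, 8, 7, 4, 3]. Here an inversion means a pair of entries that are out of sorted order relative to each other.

Element-by-element contributions:
29 → 27, 26, 12, 11, 8, 7, 4, 3 → 8
27 → 26, 12, 11, 8, 7, 4, 3 → 7
26 → 12, 11, 8, 7, 4, 3 → 6
12 → 11, 8, 7, 4, 3 → 5
11 → 8, 7, 4, 3 → 4
8 → 7, 4, 3 → 3
7 → 4, 3 → 2
4 → 3 → 1
3 → none → 0
Sum: 8 + 7 + 6 + 5 + 4 + 3 + 2 + 1 + 0 = 36

Out-of-order pairs: 36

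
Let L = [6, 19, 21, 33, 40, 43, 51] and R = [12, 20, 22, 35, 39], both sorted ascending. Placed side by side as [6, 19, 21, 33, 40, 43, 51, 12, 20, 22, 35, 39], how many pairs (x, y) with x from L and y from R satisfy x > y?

21 split inversions

Take each right-half value and tally the left-half values above it:
r = 12: 19, 21, 33, 40, 43, 51 → 6
r = 20: 21, 33, 40, 43, 51 → 5
r = 22: 33, 40, 43, 51 → 4
r = 35: 40, 43, 51 → 3
r = 39: 40, 43, 51 → 3
Cross-inversions: 6 + 5 + 4 + 3 + 3 = 21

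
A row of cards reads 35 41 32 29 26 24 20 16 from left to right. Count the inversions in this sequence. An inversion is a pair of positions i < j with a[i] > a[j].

Element-by-element contributions:
35 → 32, 29, 26, 24, 20, 16 → 6
41 → 32, 29, 26, 24, 20, 16 → 6
32 → 29, 26, 24, 20, 16 → 5
29 → 26, 24, 20, 16 → 4
26 → 24, 20, 16 → 3
24 → 20, 16 → 2
20 → 16 → 1
16 → none → 0
Sum: 6 + 6 + 5 + 4 + 3 + 2 + 1 + 0 = 27

27 out-of-order pairs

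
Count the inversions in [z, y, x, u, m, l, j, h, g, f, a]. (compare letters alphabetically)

55

Sweep left to right; for each value list the smaller values that follow it:
z: 10
y: 9
x: 8
u: 7
m: 6
l: 5
j: 4
h: 3
g: 2
f: 1
a: 0
Sum: 10 + 9 + 8 + 7 + 6 + 5 + 4 + 3 + 2 + 1 + 0 = 55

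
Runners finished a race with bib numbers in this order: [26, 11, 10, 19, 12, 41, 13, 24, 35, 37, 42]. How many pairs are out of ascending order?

13

Element-by-element contributions:
26: 6
11: 1
10: 0
19: 2
12: 0
41: 4
13: 0
24: 0
35: 0
37: 0
42: 0
Sum: 6 + 1 + 0 + 2 + 0 + 4 + 0 + 0 + 0 + 0 + 0 = 13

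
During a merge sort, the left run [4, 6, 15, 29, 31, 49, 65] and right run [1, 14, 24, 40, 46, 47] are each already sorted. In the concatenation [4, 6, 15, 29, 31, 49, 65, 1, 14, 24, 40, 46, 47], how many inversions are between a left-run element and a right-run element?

Cross-inversions: 22

For each element r of the right run, count left-run elements greater than r:
r = 1: 4, 6, 15, 29, 31, 49, 65 → 7
r = 14: 15, 29, 31, 49, 65 → 5
r = 24: 29, 31, 49, 65 → 4
r = 40: 49, 65 → 2
r = 46: 49, 65 → 2
r = 47: 49, 65 → 2
Cross-inversions: 7 + 5 + 4 + 2 + 2 + 2 = 22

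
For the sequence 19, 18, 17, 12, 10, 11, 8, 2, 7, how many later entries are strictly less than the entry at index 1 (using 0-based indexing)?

The element at index 1 is 18.
Elements after it: 17, 12, 10, 11, 8, 2, 7
Those smaller than 18: 17, 12, 10, 11, 8, 2, 7

7 such elements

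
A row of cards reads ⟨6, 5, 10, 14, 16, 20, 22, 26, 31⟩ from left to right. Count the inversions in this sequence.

For each element, count later entries that are smaller:
6 → 5 → 1
5 → none → 0
10 → none → 0
14 → none → 0
16 → none → 0
20 → none → 0
22 → none → 0
26 → none → 0
31 → none → 0
Sum: 1 + 0 + 0 + 0 + 0 + 0 + 0 + 0 + 0 = 1

There is 1 out-of-order pair.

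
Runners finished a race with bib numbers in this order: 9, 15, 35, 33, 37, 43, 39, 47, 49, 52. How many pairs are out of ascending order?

2 inversions

For each element, count later entries that are smaller:
9 → none → 0
15 → none → 0
35 → 33 → 1
33 → none → 0
37 → none → 0
43 → 39 → 1
39 → none → 0
47 → none → 0
49 → none → 0
52 → none → 0
Sum: 0 + 0 + 1 + 0 + 0 + 1 + 0 + 0 + 0 + 0 = 2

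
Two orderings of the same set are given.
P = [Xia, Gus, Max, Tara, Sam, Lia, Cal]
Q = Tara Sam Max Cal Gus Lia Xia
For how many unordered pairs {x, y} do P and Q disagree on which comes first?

13

Assign each item its position (1..7) in the first ordering, then rewrite the second ordering as that position sequence:
positions: Xia→1, Gus→2, Max→3, Tara→4, Sam→5, Lia→6, Cal→7
second ordering as positions: [4, 5, 3, 7, 2, 6, 1]
Discordant pairs = inversions in this position sequence.
4: 3, 2, 1 → 3
5: 3, 2, 1 → 3
3: 2, 1 → 2
7: 2, 6, 1 → 3
2: 1 → 1
6: 1 → 1
1: 0
Total: 3 + 3 + 2 + 3 + 1 + 1 + 0 = 13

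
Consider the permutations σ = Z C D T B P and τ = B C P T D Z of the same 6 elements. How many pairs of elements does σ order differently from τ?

11 discordant pairs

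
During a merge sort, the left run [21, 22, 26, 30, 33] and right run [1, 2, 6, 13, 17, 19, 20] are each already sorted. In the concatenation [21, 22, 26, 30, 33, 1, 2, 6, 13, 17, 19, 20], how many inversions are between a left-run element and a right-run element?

For each element r of the right run, count left-run elements greater than r:
r = 1: 21, 22, 26, 30, 33 → 5
r = 2: 21, 22, 26, 30, 33 → 5
r = 6: 21, 22, 26, 30, 33 → 5
r = 13: 21, 22, 26, 30, 33 → 5
r = 17: 21, 22, 26, 30, 33 → 5
r = 19: 21, 22, 26, 30, 33 → 5
r = 20: 21, 22, 26, 30, 33 → 5
Cross-inversions: 5 + 5 + 5 + 5 + 5 + 5 + 5 = 35

35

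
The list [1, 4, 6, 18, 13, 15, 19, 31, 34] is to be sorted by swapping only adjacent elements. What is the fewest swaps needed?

2 swaps

Minimum adjacent swaps = number of inversions (each swap of adjacent out-of-order elements removes one inversion and no swap can remove more).
Count inversions — for each element, later elements that are smaller:
1: none → 0
4: none → 0
6: none → 0
18: 13, 15 → 2
13: none → 0
15: none → 0
19: none → 0
31: none → 0
34: none → 0
Total inversions: 0 + 0 + 0 + 2 + 0 + 0 + 0 + 0 + 0 = 2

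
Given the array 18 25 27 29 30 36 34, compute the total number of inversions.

1

For each element, count later entries that are smaller:
18: 0
25: 0
27: 0
29: 0
30: 0
36: 1
34: 0
Sum: 0 + 0 + 0 + 0 + 0 + 1 + 0 = 1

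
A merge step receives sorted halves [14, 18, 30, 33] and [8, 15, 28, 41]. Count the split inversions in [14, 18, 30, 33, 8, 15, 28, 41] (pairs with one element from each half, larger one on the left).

9 split inversions

Count, for every r in R, how many entries of L exceed r:
r = 8: 14, 18, 30, 33 → 4
r = 15: 18, 30, 33 → 3
r = 28: 30, 33 → 2
r = 41: none → 0
Cross-inversions: 4 + 3 + 2 + 0 = 9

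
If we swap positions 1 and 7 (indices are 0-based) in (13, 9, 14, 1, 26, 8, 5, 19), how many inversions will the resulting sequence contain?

Positions 1 and 7 hold 9 and 19; after swapping, the array is [13, 19, 14, 1, 26, 8, 5, 9].
Count, for each position, how many later elements it exceeds:
13 → 1, 8, 5, 9 → 4
19 → 14, 1, 8, 5, 9 → 5
14 → 1, 8, 5, 9 → 4
1 → none → 0
26 → 8, 5, 9 → 3
8 → 5 → 1
5 → none → 0
9 → none → 0
Sum: 4 + 5 + 4 + 0 + 3 + 1 + 0 + 0 = 17

There are 17 inversions.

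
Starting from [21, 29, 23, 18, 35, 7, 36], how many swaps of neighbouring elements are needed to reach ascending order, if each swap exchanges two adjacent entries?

The minimum number of adjacent swaps to sort an array equals its inversion count, since every such swap removes exactly one inversion.
Count inversions — for each element, later elements that are smaller:
21: 18, 7 → 2
29: 23, 18, 7 → 3
23: 18, 7 → 2
18: 7 → 1
35: 7 → 1
7: none → 0
36: none → 0
Total inversions: 2 + 3 + 2 + 1 + 1 + 0 + 0 = 9

9 adjacent swaps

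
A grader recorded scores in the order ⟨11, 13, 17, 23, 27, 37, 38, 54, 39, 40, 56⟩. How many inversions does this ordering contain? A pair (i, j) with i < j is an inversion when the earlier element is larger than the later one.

Element-by-element contributions:
11 → none → 0
13 → none → 0
17 → none → 0
23 → none → 0
27 → none → 0
37 → none → 0
38 → none → 0
54 → 39, 40 → 2
39 → none → 0
40 → none → 0
56 → none → 0
Sum: 0 + 0 + 0 + 0 + 0 + 0 + 0 + 2 + 0 + 0 + 0 = 2

2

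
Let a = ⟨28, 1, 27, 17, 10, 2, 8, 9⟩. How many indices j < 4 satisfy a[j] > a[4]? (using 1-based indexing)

The element at index 4 is 17.
Elements before it: 28, 1, 27
Those larger than 17: 28, 27

2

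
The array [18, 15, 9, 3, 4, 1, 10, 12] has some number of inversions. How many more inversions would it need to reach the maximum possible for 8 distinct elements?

10

Maximum inversions for 8 distinct elements is C(8, 2) = 8·7/2 = 28.
Current inversions — for each element, count later smaller elements:
18: 7
15: 6
9: 3
3: 1
4: 1
1: 0
10: 0
12: 0
Current total: 7 + 6 + 3 + 1 + 1 + 0 + 0 + 0 = 18
Shortfall: 28 − 18 = 10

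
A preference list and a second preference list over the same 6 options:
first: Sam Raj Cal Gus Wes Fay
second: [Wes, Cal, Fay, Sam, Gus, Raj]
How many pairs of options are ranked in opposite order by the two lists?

10

Assign each item its position (1..6) in the first ordering, then rewrite the second ordering as that position sequence:
positions: Sam→1, Raj→2, Cal→3, Gus→4, Wes→5, Fay→6
second ordering as positions: [5, 3, 6, 1, 4, 2]
Discordant pairs = inversions in this position sequence.
5: 3, 1, 4, 2 → 4
3: 1, 2 → 2
6: 1, 4, 2 → 3
1: 0
4: 2 → 1
2: 0
Total: 4 + 2 + 3 + 0 + 1 + 0 = 10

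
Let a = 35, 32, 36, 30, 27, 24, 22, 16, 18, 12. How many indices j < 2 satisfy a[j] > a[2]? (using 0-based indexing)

0 such elements

The element at index 2 is 36.
Elements before it: 35, 32
None of them are larger than 36.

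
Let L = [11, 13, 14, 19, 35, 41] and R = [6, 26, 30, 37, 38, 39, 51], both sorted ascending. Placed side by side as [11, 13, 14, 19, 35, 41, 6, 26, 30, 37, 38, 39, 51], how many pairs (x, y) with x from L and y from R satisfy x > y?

Count, for every r in R, how many entries of L exceed r:
r = 6: 11, 13, 14, 19, 35, 41 → 6
r = 26: 35, 41 → 2
r = 30: 35, 41 → 2
r = 37: 41 → 1
r = 38: 41 → 1
r = 39: 41 → 1
r = 51: none → 0
Cross-inversions: 6 + 2 + 2 + 1 + 1 + 1 + 0 = 13

13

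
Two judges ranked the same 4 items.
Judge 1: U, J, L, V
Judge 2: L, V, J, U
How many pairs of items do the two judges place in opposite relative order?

Assign each item its position (1..4) in the first ordering, then rewrite the second ordering as that position sequence:
positions: U→1, J→2, L→3, V→4
second ordering as positions: [3, 4, 2, 1]
Discordant pairs = inversions in this position sequence.
3: 2, 1 → 2
4: 2, 1 → 2
2: 1 → 1
1: 0
Total: 2 + 2 + 1 + 0 = 5

5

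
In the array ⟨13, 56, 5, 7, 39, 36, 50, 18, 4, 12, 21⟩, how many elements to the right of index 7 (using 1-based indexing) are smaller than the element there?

4 such elements

The element at index 7 is 50.
Elements after it: 18, 4, 12, 21
Those smaller than 50: 18, 4, 12, 21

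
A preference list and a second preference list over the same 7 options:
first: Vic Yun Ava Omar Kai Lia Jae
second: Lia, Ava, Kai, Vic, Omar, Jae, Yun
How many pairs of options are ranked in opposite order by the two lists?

12

Assign each item its position (1..7) in the first ordering, then rewrite the second ordering as that position sequence:
positions: Vic→1, Yun→2, Ava→3, Omar→4, Kai→5, Lia→6, Jae→7
second ordering as positions: [6, 3, 5, 1, 4, 7, 2]
Discordant pairs = inversions in this position sequence.
6: 3, 5, 1, 4, 2 → 5
3: 1, 2 → 2
5: 1, 4, 2 → 3
1: 0
4: 2 → 1
7: 2 → 1
2: 0
Total: 5 + 2 + 3 + 0 + 1 + 1 + 0 = 12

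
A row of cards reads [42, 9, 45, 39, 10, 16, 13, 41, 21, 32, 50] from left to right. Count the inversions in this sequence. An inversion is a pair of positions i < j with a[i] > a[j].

Inversions: 23

Element-by-element contributions:
42 → 9, 39, 10, 16, 13, 41, 21, 32 → 8
9 → none → 0
45 → 39, 10, 16, 13, 41, 21, 32 → 7
39 → 10, 16, 13, 21, 32 → 5
10 → none → 0
16 → 13 → 1
13 → none → 0
41 → 21, 32 → 2
21 → none → 0
32 → none → 0
50 → none → 0
Sum: 8 + 0 + 7 + 5 + 0 + 1 + 0 + 2 + 0 + 0 + 0 = 23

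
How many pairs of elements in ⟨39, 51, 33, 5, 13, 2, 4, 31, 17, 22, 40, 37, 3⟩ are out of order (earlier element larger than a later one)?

44 inversions

Count, for each position, how many later elements it exceeds:
39 → 33, 5, 13, 2, 4, 31, 17, 22, 37, 3 → 10
51 → 33, 5, 13, 2, 4, 31, 17, 22, 40, 37, 3 → 11
33 → 5, 13, 2, 4, 31, 17, 22, 3 → 8
5 → 2, 4, 3 → 3
13 → 2, 4, 3 → 3
2 → none → 0
4 → 3 → 1
31 → 17, 22, 3 → 3
17 → 3 → 1
22 → 3 → 1
40 → 37, 3 → 2
37 → 3 → 1
3 → none → 0
Sum: 10 + 11 + 8 + 3 + 3 + 0 + 1 + 3 + 1 + 1 + 2 + 1 + 0 = 44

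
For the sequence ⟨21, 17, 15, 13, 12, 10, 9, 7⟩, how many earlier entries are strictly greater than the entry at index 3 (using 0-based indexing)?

The element at index 3 is 13.
Elements before it: 21, 17, 15
Those larger than 13: 21, 17, 15

3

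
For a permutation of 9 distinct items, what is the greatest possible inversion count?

36

The maximum occurs when the array is in strictly decreasing order: every one of the C(9, 2) pairs is inverted.
C(9, 2) = 9·8/2 = 36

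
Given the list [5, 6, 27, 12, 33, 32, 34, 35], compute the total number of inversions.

2 inversions

For each element, count later entries that are smaller:
5: 0
6: 0
27: 1
12: 0
33: 1
32: 0
34: 0
35: 0
Sum: 0 + 0 + 1 + 0 + 1 + 0 + 0 + 0 = 2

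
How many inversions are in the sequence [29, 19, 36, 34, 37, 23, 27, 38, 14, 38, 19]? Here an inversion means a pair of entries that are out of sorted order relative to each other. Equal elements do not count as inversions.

There are 26 out-of-order pairs.

Count, for each position, how many later elements it exceeds:
29: 5
19: 1
36: 5
34: 4
37: 4
23: 2
27: 2
38: 2
14: 0
38: 1
19: 0
Sum: 5 + 1 + 5 + 4 + 4 + 2 + 2 + 2 + 0 + 1 + 0 = 26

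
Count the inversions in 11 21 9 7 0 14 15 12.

14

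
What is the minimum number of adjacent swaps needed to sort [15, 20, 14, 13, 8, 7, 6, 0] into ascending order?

Each adjacent swap fixes exactly one inversion, so the minimum swap count equals the number of inversions.
Count inversions — for each element, later elements that are smaller:
15: 14, 13, 8, 7, 6, 0 → 6
20: 14, 13, 8, 7, 6, 0 → 6
14: 13, 8, 7, 6, 0 → 5
13: 8, 7, 6, 0 → 4
8: 7, 6, 0 → 3
7: 6, 0 → 2
6: 0 → 1
0: none → 0
Total inversions: 6 + 6 + 5 + 4 + 3 + 2 + 1 + 0 = 27

There are 27 adjacent swaps.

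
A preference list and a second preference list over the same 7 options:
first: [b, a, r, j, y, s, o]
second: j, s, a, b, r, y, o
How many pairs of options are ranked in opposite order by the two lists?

8

Assign each item its position (1..7) in the first ordering, then rewrite the second ordering as that position sequence:
positions: b→1, a→2, r→3, j→4, y→5, s→6, o→7
second ordering as positions: [4, 6, 2, 1, 3, 5, 7]
Discordant pairs = inversions in this position sequence.
4: 2, 1, 3 → 3
6: 2, 1, 3, 5 → 4
2: 1 → 1
1: 0
3: 0
5: 0
7: 0
Total: 3 + 4 + 1 + 0 + 0 + 0 + 0 = 8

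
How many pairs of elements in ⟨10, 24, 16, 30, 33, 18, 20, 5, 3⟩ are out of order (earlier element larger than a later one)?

Inversions: 22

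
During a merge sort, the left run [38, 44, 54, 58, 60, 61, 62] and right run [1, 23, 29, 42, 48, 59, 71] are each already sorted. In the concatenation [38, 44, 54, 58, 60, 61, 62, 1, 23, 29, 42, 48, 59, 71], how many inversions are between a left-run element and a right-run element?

For each element r of the right run, count left-run elements greater than r:
r = 1: 38, 44, 54, 58, 60, 61, 62 → 7
r = 23: 38, 44, 54, 58, 60, 61, 62 → 7
r = 29: 38, 44, 54, 58, 60, 61, 62 → 7
r = 42: 44, 54, 58, 60, 61, 62 → 6
r = 48: 54, 58, 60, 61, 62 → 5
r = 59: 60, 61, 62 → 3
r = 71: none → 0
Cross-inversions: 7 + 7 + 7 + 6 + 5 + 3 + 0 = 35

Cross-inversions: 35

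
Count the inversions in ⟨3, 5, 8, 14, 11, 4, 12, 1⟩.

There are 13 inversions.

For each element, count later entries that are smaller:
3: 1
5: 2
8: 2
14: 4
11: 2
4: 1
12: 1
1: 0
Sum: 1 + 2 + 2 + 4 + 2 + 1 + 1 + 0 = 13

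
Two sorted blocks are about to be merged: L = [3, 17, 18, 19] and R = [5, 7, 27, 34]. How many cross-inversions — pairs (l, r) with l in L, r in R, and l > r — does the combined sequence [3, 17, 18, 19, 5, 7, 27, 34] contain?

6

For each element r of the right run, count left-run elements greater than r:
r = 5: 17, 18, 19 → 3
r = 7: 17, 18, 19 → 3
r = 27: none → 0
r = 34: none → 0
Cross-inversions: 3 + 3 + 0 + 0 = 6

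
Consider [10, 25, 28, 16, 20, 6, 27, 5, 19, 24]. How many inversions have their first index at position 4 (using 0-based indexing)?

The element at index 4 is 20.
Elements after it: 6, 27, 5, 19, 24
Those smaller than 20: 6, 5, 19

3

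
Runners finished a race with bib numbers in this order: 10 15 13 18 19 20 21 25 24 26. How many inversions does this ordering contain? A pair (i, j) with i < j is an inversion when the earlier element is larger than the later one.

2

Element-by-element contributions:
10: 0
15: 1
13: 0
18: 0
19: 0
20: 0
21: 0
25: 1
24: 0
26: 0
Sum: 0 + 1 + 0 + 0 + 0 + 0 + 0 + 1 + 0 + 0 = 2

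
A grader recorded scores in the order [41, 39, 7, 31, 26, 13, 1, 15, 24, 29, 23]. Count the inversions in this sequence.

There are 35 out-of-order pairs.

Count, for each position, how many later elements it exceeds:
41 → 39, 7, 31, 26, 13, 1, 15, 24, 29, 23 → 10
39 → 7, 31, 26, 13, 1, 15, 24, 29, 23 → 9
7 → 1 → 1
31 → 26, 13, 1, 15, 24, 29, 23 → 7
26 → 13, 1, 15, 24, 23 → 5
13 → 1 → 1
1 → none → 0
15 → none → 0
24 → 23 → 1
29 → 23 → 1
23 → none → 0
Sum: 10 + 9 + 1 + 7 + 5 + 1 + 0 + 0 + 1 + 1 + 0 = 35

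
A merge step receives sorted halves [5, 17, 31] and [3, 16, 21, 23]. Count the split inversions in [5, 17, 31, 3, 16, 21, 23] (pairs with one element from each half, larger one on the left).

7

For each element r of the right run, count left-run elements greater than r:
r = 3: 5, 17, 31 → 3
r = 16: 17, 31 → 2
r = 21: 31 → 1
r = 23: 31 → 1
Cross-inversions: 3 + 2 + 1 + 1 = 7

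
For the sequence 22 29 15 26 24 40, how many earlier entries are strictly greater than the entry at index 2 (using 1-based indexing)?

The element at index 2 is 29.
Elements before it: 22
None of them are larger than 29.

0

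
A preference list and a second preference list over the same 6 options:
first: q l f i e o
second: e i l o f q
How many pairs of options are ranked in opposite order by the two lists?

Pairs: 11

Assign each item its position (1..6) in the first ordering, then rewrite the second ordering as that position sequence:
positions: q→1, l→2, f→3, i→4, e→5, o→6
second ordering as positions: [5, 4, 2, 6, 3, 1]
Discordant pairs = inversions in this position sequence.
5: 4, 2, 3, 1 → 4
4: 2, 3, 1 → 3
2: 1 → 1
6: 3, 1 → 2
3: 1 → 1
1: 0
Total: 4 + 3 + 1 + 2 + 1 + 0 = 11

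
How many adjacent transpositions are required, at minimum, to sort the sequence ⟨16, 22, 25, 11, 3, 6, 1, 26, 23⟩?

19

Minimum adjacent swaps = number of inversions (each swap of adjacent out-of-order elements removes one inversion and no swap can remove more).
Count inversions — for each element, later elements that are smaller:
16: 11, 3, 6, 1 → 4
22: 11, 3, 6, 1 → 4
25: 11, 3, 6, 1, 23 → 5
11: 3, 6, 1 → 3
3: 1 → 1
6: 1 → 1
1: none → 0
26: 23 → 1
23: none → 0
Total inversions: 4 + 4 + 5 + 3 + 1 + 1 + 0 + 1 + 0 = 19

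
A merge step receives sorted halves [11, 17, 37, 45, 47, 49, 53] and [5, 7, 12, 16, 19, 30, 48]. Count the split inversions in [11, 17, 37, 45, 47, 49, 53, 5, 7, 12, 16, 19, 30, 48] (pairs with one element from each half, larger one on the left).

There are 38 cross-inversions.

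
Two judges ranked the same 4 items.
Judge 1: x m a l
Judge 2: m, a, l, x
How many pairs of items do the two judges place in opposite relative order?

Discordant pairs: 3

Assign each item its position (1..4) in the first ordering, then rewrite the second ordering as that position sequence:
positions: x→1, m→2, a→3, l→4
second ordering as positions: [2, 3, 4, 1]
Discordant pairs = inversions in this position sequence.
2: 1 → 1
3: 1 → 1
4: 1 → 1
1: 0
Total: 1 + 1 + 1 + 0 = 3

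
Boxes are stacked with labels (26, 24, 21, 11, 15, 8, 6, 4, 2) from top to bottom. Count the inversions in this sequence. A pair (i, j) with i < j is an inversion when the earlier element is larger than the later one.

Sweep left to right; for each value list the smaller values that follow it:
26 → 24, 21, 11, 15, 8, 6, 4, 2 → 8
24 → 21, 11, 15, 8, 6, 4, 2 → 7
21 → 11, 15, 8, 6, 4, 2 → 6
11 → 8, 6, 4, 2 → 4
15 → 8, 6, 4, 2 → 4
8 → 6, 4, 2 → 3
6 → 4, 2 → 2
4 → 2 → 1
2 → none → 0
Sum: 8 + 7 + 6 + 4 + 4 + 3 + 2 + 1 + 0 = 35

Inversions: 35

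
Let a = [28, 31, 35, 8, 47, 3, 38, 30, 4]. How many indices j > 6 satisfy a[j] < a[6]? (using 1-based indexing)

The element at index 6 is 3.
Elements after it: 38, 30, 4
None of them are smaller than 3.

0 such elements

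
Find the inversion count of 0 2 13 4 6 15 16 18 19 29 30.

Count, for each position, how many later elements it exceeds:
0: 0
2: 0
13: 2
4: 0
6: 0
15: 0
16: 0
18: 0
19: 0
29: 0
30: 0
Sum: 0 + 0 + 2 + 0 + 0 + 0 + 0 + 0 + 0 + 0 + 0 = 2

There are 2 inversions.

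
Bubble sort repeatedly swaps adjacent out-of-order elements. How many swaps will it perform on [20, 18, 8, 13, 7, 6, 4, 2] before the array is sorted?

Each adjacent swap fixes exactly one inversion, so the minimum swap count equals the number of inversions.
Count inversions — for each element, later elements that are smaller:
20: 18, 8, 13, 7, 6, 4, 2 → 7
18: 8, 13, 7, 6, 4, 2 → 6
8: 7, 6, 4, 2 → 4
13: 7, 6, 4, 2 → 4
7: 6, 4, 2 → 3
6: 4, 2 → 2
4: 2 → 1
2: none → 0
Total inversions: 7 + 6 + 4 + 4 + 3 + 2 + 1 + 0 = 27

27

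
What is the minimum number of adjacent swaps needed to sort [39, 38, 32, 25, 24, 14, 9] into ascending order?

Each adjacent swap fixes exactly one inversion, so the minimum swap count equals the number of inversions.
Count inversions — for each element, later elements that are smaller:
39: 38, 32, 25, 24, 14, 9 → 6
38: 32, 25, 24, 14, 9 → 5
32: 25, 24, 14, 9 → 4
25: 24, 14, 9 → 3
24: 14, 9 → 2
14: 9 → 1
9: none → 0
Total inversions: 6 + 5 + 4 + 3 + 2 + 1 + 0 = 21

There are 21 adjacent swaps.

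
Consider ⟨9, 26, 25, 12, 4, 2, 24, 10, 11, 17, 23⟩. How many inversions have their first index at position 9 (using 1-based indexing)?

0

The element at index 9 is 11.
Elements after it: 17, 23
None of them are smaller than 11.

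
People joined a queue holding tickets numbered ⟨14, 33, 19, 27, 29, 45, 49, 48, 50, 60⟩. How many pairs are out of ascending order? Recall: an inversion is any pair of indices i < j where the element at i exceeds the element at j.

4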